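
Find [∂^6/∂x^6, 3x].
18\frac{d^{5}}{dx^{5}}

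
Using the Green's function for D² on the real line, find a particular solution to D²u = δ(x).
\frac{|x|}{2}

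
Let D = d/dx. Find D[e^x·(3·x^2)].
3 x \left(x + 2\right) e^{x}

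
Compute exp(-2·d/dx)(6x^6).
6 x^{6} - 72 x^{5} + 360 x^{4} - 960 x^{3} + 1440 x^{2} - 1152 x + 384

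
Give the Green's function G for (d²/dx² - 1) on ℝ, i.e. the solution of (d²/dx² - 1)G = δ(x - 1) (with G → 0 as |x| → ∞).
-\frac{e^{-|x - 1|}}{2}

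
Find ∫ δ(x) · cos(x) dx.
1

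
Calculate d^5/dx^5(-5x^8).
- 33600 x^{3}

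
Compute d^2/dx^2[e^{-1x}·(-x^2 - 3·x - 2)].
\left(- x^{2} + x + 2\right) e^{- x}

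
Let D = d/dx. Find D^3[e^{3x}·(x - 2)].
27 \left(x - 1\right) e^{3 x}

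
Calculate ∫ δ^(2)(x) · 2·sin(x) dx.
0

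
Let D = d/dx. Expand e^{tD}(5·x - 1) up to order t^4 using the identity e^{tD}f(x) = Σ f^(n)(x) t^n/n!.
5 t + 5 x - 1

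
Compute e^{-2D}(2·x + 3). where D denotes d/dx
2 x - 1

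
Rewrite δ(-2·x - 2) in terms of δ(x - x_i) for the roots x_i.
\frac{\delta(x + 1)}{2}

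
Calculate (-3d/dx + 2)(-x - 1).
1 - 2 x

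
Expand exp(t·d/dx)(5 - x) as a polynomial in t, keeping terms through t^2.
- t - x + 5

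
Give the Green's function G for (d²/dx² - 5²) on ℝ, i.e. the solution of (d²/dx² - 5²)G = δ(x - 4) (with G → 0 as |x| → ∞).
-\frac{e^{-5|x - 4|}}{10}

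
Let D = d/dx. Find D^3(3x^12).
3960 x^{9}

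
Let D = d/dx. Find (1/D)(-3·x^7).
- \frac{3 x^{8}}{8}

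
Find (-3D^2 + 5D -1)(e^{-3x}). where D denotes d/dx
- 43 e^{- 3 x}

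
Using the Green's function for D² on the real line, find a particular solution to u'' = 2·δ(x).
|x|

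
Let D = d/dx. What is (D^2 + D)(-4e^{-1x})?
0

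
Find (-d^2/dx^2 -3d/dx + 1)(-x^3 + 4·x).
- x^{3} + 9 x^{2} + 10 x - 12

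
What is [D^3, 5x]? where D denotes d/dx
15D^{2}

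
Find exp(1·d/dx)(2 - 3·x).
- 3 x - 1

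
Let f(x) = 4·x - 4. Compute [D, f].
4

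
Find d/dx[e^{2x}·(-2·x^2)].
4 x \left(- x - 1\right) e^{2 x}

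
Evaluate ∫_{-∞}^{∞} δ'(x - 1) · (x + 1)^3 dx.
-12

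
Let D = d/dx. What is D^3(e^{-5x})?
- 125 e^{- 5 x}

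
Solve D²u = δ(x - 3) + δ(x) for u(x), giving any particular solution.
\frac{|x - 3|}{2} + \frac{|x|}{2}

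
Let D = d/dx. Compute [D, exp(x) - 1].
e^{x}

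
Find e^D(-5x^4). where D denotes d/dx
- 5 x^{4} - 20 x^{3} - 30 x^{2} - 20 x - 5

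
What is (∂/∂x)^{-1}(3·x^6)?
\frac{3 x^{7}}{7}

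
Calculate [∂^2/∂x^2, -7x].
-14\frac{d}{dx}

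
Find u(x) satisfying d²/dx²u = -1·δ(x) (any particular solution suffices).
-\frac{|x|}{2}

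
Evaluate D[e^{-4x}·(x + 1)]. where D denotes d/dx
\left(- 4 x - 3\right) e^{- 4 x}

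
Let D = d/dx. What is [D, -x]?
-1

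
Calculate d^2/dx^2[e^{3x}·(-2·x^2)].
\left(- 18 x^{2} - 24 x - 4\right) e^{3 x}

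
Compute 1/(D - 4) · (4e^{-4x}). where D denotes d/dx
- \frac{e^{- 4 x}}{2}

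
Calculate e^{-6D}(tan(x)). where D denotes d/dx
\tan{\left(x - 6 \right)}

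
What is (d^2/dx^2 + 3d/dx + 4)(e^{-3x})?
4 e^{- 3 x}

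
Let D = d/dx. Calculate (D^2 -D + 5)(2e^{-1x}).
14 e^{- x}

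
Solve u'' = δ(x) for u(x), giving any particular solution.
\frac{|x|}{2}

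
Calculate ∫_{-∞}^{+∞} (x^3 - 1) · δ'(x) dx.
0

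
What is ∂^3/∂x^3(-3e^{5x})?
- 375 e^{5 x}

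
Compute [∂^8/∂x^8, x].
8\frac{d^{7}}{dx^{7}}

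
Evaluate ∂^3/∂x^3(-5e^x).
- 5 e^{x}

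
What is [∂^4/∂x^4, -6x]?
-24\frac{d^{3}}{dx^{3}}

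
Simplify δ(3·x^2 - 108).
\frac{\delta(x - 6) + \delta(x + 6)}{36}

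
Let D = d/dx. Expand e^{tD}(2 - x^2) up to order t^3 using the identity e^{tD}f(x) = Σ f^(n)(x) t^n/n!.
- t^{2} - 2 t x - x^{2} + 2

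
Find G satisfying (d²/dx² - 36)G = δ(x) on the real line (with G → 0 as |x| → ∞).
-\frac{e^{-6|x|}}{12}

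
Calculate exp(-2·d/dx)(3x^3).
3 x^{3} - 18 x^{2} + 36 x - 24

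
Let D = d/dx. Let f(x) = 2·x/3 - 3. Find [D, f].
\frac{2}{3}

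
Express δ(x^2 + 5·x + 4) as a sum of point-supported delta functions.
\frac{\delta(x + 1) + \delta(x + 4)}{3}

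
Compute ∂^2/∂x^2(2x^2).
4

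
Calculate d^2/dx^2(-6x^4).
- 72 x^{2}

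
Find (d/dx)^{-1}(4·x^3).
x^{4}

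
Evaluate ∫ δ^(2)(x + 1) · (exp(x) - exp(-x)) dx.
- 2 \sinh{\left(1 \right)}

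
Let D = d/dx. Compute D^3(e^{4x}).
64 e^{4 x}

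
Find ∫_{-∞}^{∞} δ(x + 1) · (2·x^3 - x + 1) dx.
0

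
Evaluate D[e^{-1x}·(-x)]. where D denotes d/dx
\left(x - 1\right) e^{- x}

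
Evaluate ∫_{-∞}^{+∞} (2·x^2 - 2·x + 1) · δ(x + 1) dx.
5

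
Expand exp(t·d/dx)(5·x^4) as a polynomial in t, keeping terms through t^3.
5 x \left(4 t^{3} + 6 t^{2} x + 4 t x^{2} + x^{3}\right)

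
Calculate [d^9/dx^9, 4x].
36\frac{d^{8}}{dx^{8}}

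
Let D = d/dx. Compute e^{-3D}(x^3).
x^{3} - 9 x^{2} + 27 x - 27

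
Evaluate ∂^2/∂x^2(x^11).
110 x^{9}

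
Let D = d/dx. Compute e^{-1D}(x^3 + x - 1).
x^{3} - 3 x^{2} + 4 x - 3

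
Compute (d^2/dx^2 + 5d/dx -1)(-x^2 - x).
x^{2} - 9 x - 7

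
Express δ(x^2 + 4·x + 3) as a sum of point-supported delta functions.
\frac{\delta(x + 1) + \delta(x + 3)}{2}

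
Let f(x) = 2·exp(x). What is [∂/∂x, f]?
2 e^{x}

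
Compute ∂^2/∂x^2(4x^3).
24 x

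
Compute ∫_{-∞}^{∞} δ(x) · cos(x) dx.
1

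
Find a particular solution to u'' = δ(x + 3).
\frac{|x + 3|}{2}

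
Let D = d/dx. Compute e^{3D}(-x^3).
- x^{3} - 9 x^{2} - 27 x - 27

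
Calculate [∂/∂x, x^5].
5 x^{4}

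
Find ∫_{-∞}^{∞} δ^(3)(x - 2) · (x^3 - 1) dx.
-6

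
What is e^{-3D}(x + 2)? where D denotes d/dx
x - 1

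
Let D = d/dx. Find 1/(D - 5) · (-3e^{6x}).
- 3 e^{6 x}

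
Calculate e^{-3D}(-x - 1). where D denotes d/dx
2 - x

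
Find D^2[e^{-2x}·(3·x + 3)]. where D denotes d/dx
12 x e^{- 2 x}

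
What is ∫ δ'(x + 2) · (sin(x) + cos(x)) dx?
- \sin{\left(2 \right)} - \cos{\left(2 \right)}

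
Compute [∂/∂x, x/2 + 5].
\frac{1}{2}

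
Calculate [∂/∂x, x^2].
2 x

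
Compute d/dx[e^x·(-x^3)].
x^{2} \left(- x - 3\right) e^{x}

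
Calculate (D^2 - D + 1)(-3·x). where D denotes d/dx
3 - 3 x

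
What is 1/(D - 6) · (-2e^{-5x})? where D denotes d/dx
\frac{2 e^{- 5 x}}{11}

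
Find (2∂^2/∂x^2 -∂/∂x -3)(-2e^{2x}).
- 6 e^{2 x}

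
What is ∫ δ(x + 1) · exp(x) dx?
e^{-1}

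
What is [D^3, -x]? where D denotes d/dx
-3D^{2}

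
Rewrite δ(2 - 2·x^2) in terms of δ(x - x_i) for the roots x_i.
\frac{\delta(x - 1) + \delta(x + 1)}{4}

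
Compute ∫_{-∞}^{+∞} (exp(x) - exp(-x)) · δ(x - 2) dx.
2 \sinh{\left(2 \right)}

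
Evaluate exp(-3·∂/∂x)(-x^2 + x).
- x^{2} + 7 x - 12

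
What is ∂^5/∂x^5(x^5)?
120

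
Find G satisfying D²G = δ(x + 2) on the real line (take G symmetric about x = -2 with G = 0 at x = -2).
\frac{|x + 2|}{2}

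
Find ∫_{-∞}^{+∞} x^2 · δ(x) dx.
0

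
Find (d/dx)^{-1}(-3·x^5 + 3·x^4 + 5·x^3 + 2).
- \frac{x^{6}}{2} + \frac{3 x^{5}}{5} + \frac{5 x^{4}}{4} + 2 x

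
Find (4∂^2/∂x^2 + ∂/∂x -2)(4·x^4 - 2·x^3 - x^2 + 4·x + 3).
- 8 x^{4} + 20 x^{3} + 188 x^{2} - 58 x - 10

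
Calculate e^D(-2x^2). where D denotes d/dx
- 2 x^{2} - 4 x - 2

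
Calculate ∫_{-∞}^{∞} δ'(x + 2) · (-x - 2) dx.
1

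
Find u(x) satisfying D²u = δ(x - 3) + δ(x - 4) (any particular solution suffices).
\frac{|x - 3|}{2} + \frac{|x - 4|}{2}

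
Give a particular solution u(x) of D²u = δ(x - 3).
\frac{|x - 3|}{2}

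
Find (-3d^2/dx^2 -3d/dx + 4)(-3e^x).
6 e^{x}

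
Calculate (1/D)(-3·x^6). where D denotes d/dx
- \frac{3 x^{7}}{7}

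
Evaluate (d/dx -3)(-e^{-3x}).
6 e^{- 3 x}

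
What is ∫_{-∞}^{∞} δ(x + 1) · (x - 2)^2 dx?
9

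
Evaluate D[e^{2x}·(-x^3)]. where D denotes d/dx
x^{2} \left(- 2 x - 3\right) e^{2 x}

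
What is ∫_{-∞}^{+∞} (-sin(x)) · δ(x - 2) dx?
- \sin{\left(2 \right)}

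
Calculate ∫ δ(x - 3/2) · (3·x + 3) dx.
\frac{15}{2}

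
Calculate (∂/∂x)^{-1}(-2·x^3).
- \frac{x^{4}}{2}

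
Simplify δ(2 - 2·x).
\frac{\delta(x - 1)}{2}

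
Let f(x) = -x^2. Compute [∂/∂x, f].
- 2 x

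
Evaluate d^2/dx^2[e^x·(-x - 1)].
\left(- x - 3\right) e^{x}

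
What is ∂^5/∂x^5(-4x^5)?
-480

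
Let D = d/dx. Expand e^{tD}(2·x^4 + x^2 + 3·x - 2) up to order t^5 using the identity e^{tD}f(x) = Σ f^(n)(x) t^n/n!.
2 t^{4} + 8 t^{3} x + t^{2} \left(12 x^{2} + 1\right) + t \left(8 x^{3} + 2 x + 3\right) + 2 x^{4} + x^{2} + 3 x - 2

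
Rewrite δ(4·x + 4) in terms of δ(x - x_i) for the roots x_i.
\frac{\delta(x + 1)}{4}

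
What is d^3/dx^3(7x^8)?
2352 x^{5}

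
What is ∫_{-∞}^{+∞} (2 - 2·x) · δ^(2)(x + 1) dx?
0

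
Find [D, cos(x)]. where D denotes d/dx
- \sin{\left(x \right)}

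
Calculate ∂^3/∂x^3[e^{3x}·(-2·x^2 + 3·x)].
\left(- 54 x^{2} - 27 x + 45\right) e^{3 x}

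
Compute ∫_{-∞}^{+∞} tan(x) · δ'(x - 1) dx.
- \tan^{2}{\left(1 \right)} - 1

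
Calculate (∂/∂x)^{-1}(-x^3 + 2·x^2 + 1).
- \frac{x^{4}}{4} + \frac{2 x^{3}}{3} + x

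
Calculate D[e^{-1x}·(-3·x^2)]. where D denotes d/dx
3 x \left(x - 2\right) e^{- x}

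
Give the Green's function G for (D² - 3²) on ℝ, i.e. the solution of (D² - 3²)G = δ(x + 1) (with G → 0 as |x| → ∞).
-\frac{e^{-3|x + 1|}}{6}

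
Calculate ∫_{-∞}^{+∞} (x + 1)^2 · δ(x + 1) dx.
0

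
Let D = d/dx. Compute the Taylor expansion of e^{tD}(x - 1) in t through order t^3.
t + x - 1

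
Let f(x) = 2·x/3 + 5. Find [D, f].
\frac{2}{3}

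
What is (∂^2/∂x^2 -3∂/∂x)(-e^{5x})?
- 10 e^{5 x}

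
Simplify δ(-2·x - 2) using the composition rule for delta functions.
\frac{\delta(x + 1)}{2}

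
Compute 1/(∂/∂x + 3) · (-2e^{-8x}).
\frac{2 e^{- 8 x}}{5}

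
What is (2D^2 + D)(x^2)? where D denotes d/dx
2 x + 4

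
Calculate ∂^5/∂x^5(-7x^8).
- 47040 x^{3}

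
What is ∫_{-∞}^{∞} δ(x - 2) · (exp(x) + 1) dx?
1 + e^{2}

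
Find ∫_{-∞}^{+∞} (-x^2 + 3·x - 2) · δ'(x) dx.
-3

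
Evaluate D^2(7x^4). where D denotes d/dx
84 x^{2}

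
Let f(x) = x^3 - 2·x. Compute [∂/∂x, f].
3 x^{2} - 2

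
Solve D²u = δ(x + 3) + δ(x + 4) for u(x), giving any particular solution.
\frac{|x + 3|}{2} + \frac{|x + 4|}{2}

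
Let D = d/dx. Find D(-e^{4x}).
- 4 e^{4 x}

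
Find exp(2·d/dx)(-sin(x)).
- \sin{\left(x + 2 \right)}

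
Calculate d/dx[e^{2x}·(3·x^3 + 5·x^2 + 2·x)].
\left(6 x^{3} + 19 x^{2} + 14 x + 2\right) e^{2 x}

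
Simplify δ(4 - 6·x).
\frac{\delta(x - 2/3)}{6}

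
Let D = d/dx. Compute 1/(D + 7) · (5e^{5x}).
\frac{5 e^{5 x}}{12}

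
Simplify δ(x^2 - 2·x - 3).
\frac{\delta(x - 3) + \delta(x + 1)}{4}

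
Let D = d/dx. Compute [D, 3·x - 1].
3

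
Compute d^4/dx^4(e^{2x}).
16 e^{2 x}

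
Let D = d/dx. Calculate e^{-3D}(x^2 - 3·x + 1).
x^{2} - 9 x + 19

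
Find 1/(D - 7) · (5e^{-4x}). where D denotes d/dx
- \frac{5 e^{- 4 x}}{11}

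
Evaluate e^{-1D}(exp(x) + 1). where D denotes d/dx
e^{x - 1} + 1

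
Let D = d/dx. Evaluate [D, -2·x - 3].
-2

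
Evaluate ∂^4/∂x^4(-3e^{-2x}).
- 48 e^{- 2 x}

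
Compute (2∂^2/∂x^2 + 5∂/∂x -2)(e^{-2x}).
- 4 e^{- 2 x}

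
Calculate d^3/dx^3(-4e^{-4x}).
256 e^{- 4 x}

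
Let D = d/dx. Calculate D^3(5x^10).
3600 x^{7}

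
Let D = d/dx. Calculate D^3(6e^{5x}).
750 e^{5 x}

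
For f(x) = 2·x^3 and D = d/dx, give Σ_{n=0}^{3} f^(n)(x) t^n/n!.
2 t^{3} + 6 t^{2} x + 6 t x^{2} + 2 x^{3}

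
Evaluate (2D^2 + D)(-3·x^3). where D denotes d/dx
9 x \left(- x - 4\right)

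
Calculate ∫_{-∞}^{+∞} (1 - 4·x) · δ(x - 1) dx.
-3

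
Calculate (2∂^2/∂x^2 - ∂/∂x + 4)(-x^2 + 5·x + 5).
- 4 x^{2} + 22 x + 11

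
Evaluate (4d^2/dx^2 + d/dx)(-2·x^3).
6 x \left(- x - 8\right)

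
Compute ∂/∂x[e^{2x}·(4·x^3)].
x^{2} \left(8 x + 12\right) e^{2 x}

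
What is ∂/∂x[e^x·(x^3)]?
x^{2} \left(x + 3\right) e^{x}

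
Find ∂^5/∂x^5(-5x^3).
0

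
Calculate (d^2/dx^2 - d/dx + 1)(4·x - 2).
4 x - 6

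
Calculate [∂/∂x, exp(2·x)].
2 e^{2 x}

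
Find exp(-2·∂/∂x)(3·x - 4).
3 x - 10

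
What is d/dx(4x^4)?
16 x^{3}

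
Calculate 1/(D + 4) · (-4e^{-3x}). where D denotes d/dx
- 4 e^{- 3 x}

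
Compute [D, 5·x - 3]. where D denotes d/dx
5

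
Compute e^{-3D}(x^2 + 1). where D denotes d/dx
x^{2} - 6 x + 10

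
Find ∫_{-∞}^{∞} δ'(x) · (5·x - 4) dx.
-5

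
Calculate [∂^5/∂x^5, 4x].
20\frac{d^{4}}{dx^{4}}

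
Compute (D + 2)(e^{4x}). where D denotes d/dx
6 e^{4 x}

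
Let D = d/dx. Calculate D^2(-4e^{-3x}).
- 36 e^{- 3 x}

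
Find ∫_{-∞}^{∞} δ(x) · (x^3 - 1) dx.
-1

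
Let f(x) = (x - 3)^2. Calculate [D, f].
2 x - 6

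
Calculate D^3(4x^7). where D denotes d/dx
840 x^{4}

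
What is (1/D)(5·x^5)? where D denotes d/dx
\frac{5 x^{6}}{6}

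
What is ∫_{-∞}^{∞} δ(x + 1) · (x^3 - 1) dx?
-2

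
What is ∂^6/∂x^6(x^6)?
720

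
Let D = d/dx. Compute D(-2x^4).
- 8 x^{3}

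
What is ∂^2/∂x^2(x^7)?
42 x^{5}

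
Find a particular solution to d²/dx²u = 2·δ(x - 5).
|x - 5|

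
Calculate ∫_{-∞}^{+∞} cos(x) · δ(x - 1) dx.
\cos{\left(1 \right)}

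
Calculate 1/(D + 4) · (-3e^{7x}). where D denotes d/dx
- \frac{3 e^{7 x}}{11}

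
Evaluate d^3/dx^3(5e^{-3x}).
- 135 e^{- 3 x}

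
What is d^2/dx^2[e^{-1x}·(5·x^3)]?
5 x \left(x^{2} - 6 x + 6\right) e^{- x}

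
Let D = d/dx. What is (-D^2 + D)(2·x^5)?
10 x^{3} \left(x - 4\right)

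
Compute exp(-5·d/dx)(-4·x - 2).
18 - 4 x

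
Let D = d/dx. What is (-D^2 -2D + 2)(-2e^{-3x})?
2 e^{- 3 x}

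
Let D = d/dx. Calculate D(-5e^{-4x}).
20 e^{- 4 x}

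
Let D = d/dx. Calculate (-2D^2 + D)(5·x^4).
20 x^{2} \left(x - 6\right)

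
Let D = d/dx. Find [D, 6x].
6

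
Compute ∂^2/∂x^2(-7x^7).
- 294 x^{5}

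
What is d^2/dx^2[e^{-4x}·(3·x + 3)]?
24 \left(2 x + 1\right) e^{- 4 x}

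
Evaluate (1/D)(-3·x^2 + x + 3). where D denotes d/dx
- x^{3} + \frac{x^{2}}{2} + 3 x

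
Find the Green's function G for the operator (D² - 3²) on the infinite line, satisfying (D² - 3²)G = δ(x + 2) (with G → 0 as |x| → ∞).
-\frac{e^{-3|x + 2|}}{6}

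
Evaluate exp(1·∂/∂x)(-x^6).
- x^{6} - 6 x^{5} - 15 x^{4} - 20 x^{3} - 15 x^{2} - 6 x - 1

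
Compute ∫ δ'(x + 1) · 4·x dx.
-4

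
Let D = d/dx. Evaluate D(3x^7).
21 x^{6}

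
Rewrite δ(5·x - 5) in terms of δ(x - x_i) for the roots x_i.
\frac{\delta(x - 1)}{5}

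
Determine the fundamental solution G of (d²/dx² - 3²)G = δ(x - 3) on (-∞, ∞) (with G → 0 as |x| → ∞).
-\frac{e^{-3|x - 3|}}{6}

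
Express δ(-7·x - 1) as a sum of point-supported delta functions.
\frac{\delta(x + 1/7)}{7}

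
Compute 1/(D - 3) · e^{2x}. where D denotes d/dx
- e^{2 x}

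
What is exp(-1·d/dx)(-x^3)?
- x^{3} + 3 x^{2} - 3 x + 1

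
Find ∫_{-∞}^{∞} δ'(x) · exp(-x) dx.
1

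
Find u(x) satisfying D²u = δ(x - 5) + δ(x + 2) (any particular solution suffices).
\frac{|x - 5|}{2} + \frac{|x + 2|}{2}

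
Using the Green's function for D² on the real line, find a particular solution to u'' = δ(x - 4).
\frac{|x - 4|}{2}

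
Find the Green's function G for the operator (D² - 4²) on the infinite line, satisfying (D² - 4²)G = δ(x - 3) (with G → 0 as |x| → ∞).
-\frac{e^{-4|x - 3|}}{8}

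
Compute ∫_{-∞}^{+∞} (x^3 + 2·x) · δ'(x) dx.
-2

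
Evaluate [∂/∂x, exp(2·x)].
2 e^{2 x}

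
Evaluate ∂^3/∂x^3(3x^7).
630 x^{4}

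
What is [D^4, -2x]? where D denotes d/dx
-8D^{3}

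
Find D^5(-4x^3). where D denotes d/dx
0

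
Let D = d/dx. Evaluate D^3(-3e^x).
- 3 e^{x}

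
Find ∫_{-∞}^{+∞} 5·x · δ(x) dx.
0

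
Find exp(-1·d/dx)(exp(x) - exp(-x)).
- e^{1 - x} + e^{x - 1}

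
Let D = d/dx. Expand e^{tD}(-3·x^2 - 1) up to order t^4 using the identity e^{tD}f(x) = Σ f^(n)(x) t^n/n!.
- 3 t^{2} - 6 t x - 3 x^{2} - 1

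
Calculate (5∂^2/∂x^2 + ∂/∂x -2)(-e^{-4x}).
- 74 e^{- 4 x}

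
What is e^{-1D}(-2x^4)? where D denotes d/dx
- 2 x^{4} + 8 x^{3} - 12 x^{2} + 8 x - 2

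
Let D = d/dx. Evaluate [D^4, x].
4D^{3}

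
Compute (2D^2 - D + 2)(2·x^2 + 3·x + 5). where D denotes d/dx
4 x^{2} + 2 x + 15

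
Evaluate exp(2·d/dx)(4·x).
4 x + 8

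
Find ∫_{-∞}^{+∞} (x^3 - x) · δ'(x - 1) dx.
-2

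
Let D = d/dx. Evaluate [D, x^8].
8 x^{7}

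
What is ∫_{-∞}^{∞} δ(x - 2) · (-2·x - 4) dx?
-8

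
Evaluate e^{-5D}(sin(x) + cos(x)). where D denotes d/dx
\sqrt{2} \cos{\left(- x + \frac{\pi}{4} + 5 \right)}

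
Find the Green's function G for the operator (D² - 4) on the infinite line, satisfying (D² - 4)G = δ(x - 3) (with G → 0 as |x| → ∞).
-\frac{e^{-2|x - 3|}}{4}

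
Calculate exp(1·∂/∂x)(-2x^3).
- 2 x^{3} - 6 x^{2} - 6 x - 2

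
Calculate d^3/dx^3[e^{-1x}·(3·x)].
3 \left(3 - x\right) e^{- x}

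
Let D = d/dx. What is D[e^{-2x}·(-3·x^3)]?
x^{2} \left(6 x - 9\right) e^{- 2 x}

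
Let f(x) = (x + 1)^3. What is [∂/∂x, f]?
3 \left(x + 1\right)^{2}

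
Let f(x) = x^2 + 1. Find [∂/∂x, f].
2 x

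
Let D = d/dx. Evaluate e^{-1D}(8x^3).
8 x^{3} - 24 x^{2} + 24 x - 8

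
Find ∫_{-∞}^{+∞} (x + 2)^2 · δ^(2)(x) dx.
2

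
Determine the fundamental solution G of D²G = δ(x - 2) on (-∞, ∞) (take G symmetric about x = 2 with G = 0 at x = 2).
\frac{|x - 2|}{2}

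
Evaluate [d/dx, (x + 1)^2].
2 x + 2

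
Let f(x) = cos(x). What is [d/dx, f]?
- \sin{\left(x \right)}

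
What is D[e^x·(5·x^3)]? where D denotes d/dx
5 x^{2} \left(x + 3\right) e^{x}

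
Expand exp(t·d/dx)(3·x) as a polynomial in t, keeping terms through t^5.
3 t + 3 x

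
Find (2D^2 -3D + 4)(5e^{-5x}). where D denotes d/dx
345 e^{- 5 x}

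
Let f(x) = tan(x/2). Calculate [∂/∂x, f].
\frac{1}{\cos{\left(x \right)} + 1}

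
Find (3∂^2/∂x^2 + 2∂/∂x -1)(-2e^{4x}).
- 110 e^{4 x}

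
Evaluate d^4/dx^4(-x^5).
- 120 x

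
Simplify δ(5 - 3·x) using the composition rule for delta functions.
\frac{\delta(x - 5/3)}{3}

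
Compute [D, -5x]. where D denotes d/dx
-5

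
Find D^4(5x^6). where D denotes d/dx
1800 x^{2}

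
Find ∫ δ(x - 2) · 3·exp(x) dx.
3 e^{2}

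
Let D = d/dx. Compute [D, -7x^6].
- 42 x^{5}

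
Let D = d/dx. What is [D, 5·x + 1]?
5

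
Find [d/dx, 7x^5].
35 x^{4}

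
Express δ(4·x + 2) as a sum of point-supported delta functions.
\frac{\delta(x + 1/2)}{4}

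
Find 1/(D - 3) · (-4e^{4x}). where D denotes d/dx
- 4 e^{4 x}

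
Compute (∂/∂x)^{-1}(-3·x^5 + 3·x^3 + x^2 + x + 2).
- \frac{x^{6}}{2} + \frac{3 x^{4}}{4} + \frac{x^{3}}{3} + \frac{x^{2}}{2} + 2 x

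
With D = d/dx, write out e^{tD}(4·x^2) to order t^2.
4 t^{2} + 8 t x + 4 x^{2}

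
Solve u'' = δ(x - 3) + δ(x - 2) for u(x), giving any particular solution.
\frac{|x - 3|}{2} + \frac{|x - 2|}{2}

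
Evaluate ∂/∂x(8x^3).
24 x^{2}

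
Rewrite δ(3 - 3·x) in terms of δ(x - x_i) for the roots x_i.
\frac{\delta(x - 1)}{3}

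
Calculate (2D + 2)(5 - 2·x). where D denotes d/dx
6 - 4 x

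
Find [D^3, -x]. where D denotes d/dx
-3D^{2}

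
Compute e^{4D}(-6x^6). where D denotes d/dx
- 6 x^{6} - 144 x^{5} - 1440 x^{4} - 7680 x^{3} - 23040 x^{2} - 36864 x - 24576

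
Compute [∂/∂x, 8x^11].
88 x^{10}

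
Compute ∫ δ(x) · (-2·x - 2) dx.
-2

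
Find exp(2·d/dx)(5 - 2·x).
1 - 2 x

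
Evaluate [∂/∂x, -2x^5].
- 10 x^{4}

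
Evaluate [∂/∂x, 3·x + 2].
3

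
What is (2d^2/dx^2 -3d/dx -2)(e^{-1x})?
3 e^{- x}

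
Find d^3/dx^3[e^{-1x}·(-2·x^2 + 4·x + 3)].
\left(2 x^{2} - 16 x + 21\right) e^{- x}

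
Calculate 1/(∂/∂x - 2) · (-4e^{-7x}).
\frac{4 e^{- 7 x}}{9}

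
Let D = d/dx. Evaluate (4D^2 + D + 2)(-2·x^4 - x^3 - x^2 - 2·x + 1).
- 4 x^{4} - 10 x^{3} - 101 x^{2} - 30 x - 8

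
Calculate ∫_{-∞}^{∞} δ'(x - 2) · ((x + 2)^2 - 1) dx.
-8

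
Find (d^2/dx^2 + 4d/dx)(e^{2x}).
12 e^{2 x}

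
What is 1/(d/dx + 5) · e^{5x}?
\frac{e^{5 x}}{10}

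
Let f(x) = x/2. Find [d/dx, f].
\frac{1}{2}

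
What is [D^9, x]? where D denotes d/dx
9D^{8}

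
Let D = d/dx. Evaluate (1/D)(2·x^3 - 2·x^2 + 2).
\frac{x^{4}}{2} - \frac{2 x^{3}}{3} + 2 x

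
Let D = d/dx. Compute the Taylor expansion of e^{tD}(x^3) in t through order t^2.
x \left(3 t^{2} + 3 t x + x^{2}\right)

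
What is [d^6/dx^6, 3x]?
18\frac{d^{5}}{dx^{5}}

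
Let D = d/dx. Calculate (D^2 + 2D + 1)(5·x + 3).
5 x + 13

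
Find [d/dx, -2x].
-2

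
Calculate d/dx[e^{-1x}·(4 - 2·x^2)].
2 \left(x^{2} - 2 x - 2\right) e^{- x}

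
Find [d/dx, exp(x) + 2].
e^{x}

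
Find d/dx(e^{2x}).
2 e^{2 x}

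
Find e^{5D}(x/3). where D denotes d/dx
\frac{x}{3} + \frac{5}{3}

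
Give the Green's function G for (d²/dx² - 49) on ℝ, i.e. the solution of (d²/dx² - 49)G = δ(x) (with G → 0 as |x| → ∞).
-\frac{e^{-7|x|}}{14}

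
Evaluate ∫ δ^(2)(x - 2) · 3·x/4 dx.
0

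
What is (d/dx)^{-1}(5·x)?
\frac{5 x^{2}}{2}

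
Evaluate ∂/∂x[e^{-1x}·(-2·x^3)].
2 x^{2} \left(x - 3\right) e^{- x}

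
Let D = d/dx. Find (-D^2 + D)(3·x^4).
12 x^{2} \left(x - 3\right)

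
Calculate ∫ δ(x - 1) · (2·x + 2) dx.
4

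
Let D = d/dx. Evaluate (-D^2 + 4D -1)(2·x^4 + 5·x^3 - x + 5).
- 2 x^{4} + 27 x^{3} + 36 x^{2} - 29 x - 9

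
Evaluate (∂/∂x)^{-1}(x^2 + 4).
\frac{x^{3}}{3} + 4 x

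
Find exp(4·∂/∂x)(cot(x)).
\cot{\left(x + 4 \right)}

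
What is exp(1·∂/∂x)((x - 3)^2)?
x^{2} - 4 x + 4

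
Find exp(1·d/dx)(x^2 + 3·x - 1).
x^{2} + 5 x + 3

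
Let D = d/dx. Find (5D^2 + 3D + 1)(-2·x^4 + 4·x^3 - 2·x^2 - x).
- 2 x^{4} - 20 x^{3} - 86 x^{2} + 107 x - 23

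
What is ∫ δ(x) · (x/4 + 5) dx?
5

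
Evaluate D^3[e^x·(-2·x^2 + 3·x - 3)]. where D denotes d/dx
\left(- 2 x^{2} - 9 x - 6\right) e^{x}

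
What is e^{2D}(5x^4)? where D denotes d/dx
5 x^{4} + 40 x^{3} + 120 x^{2} + 160 x + 80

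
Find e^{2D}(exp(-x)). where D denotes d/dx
e^{- x - 2}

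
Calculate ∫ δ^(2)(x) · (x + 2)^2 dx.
2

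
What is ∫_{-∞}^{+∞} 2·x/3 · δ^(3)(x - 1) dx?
0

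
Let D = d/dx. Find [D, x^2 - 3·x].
2 x - 3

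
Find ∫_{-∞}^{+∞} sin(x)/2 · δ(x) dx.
0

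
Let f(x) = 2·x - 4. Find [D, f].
2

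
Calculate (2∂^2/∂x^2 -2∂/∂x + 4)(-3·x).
6 - 12 x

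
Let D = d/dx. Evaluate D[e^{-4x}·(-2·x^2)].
4 x \left(2 x - 1\right) e^{- 4 x}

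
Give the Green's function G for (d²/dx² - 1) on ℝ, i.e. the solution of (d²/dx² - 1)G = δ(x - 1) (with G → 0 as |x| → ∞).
-\frac{e^{-|x - 1|}}{2}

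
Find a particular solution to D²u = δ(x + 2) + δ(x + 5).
\frac{|x + 2|}{2} + \frac{|x + 5|}{2}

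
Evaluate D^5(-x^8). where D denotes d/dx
- 6720 x^{3}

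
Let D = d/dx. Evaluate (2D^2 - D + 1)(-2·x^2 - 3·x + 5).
x \left(1 - 2 x\right)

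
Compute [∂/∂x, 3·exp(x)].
3 e^{x}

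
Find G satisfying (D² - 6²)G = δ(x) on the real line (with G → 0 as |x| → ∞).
-\frac{e^{-6|x|}}{12}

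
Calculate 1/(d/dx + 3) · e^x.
\frac{e^{x}}{4}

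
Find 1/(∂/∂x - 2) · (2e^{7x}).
\frac{2 e^{7 x}}{5}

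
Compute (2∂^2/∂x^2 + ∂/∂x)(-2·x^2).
- 4 x - 8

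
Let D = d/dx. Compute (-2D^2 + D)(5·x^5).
25 x^{3} \left(x - 8\right)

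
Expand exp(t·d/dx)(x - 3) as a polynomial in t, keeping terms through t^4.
t + x - 3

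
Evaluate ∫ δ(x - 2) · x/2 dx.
1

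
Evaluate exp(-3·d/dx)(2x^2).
2 x^{2} - 12 x + 18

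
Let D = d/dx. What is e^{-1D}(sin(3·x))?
\sin{\left(3 x - 3 \right)}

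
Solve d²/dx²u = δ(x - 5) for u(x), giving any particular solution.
\frac{|x - 5|}{2}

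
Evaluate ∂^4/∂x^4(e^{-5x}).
625 e^{- 5 x}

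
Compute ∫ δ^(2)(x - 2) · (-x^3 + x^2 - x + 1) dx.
-10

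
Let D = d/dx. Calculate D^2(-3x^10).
- 270 x^{8}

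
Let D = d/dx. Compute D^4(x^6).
360 x^{2}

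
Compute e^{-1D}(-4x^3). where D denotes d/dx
- 4 x^{3} + 12 x^{2} - 12 x + 4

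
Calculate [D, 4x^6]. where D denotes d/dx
24 x^{5}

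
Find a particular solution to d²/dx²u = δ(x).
\frac{|x|}{2}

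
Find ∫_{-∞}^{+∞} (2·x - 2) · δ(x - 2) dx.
2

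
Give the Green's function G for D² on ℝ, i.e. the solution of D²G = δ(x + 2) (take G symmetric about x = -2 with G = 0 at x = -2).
\frac{|x + 2|}{2}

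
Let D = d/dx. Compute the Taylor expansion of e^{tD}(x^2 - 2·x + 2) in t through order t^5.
t^{2} + 2 t \left(x - 1\right) + x^{2} - 2 x + 2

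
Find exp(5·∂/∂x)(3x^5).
3 x^{5} + 75 x^{4} + 750 x^{3} + 3750 x^{2} + 9375 x + 9375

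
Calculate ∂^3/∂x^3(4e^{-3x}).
- 108 e^{- 3 x}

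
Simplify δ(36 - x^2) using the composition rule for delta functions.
\frac{\delta(x - 6) + \delta(x + 6)}{12}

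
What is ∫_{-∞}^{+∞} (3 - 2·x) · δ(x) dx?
3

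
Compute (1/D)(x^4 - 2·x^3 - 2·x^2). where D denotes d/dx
\frac{x^{5}}{5} - \frac{x^{4}}{2} - \frac{2 x^{3}}{3}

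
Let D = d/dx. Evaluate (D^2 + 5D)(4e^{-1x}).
- 16 e^{- x}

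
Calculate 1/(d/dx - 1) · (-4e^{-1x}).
2 e^{- x}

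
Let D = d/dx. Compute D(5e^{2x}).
10 e^{2 x}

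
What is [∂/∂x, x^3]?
3 x^{2}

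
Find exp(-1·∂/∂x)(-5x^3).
- 5 x^{3} + 15 x^{2} - 15 x + 5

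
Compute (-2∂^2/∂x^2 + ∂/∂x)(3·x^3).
9 x \left(x - 4\right)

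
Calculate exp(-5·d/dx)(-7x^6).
- 7 x^{6} + 210 x^{5} - 2625 x^{4} + 17500 x^{3} - 65625 x^{2} + 131250 x - 109375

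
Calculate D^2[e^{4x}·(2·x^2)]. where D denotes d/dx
\left(32 x^{2} + 32 x + 4\right) e^{4 x}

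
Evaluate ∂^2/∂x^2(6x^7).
252 x^{5}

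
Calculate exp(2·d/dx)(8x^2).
8 x^{2} + 32 x + 32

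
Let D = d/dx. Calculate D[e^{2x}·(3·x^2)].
6 x \left(x + 1\right) e^{2 x}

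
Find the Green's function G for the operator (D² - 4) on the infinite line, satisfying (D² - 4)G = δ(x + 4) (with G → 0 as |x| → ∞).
-\frac{e^{-2|x + 4|}}{4}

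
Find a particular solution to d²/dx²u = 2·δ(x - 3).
|x - 3|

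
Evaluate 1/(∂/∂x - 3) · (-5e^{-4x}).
\frac{5 e^{- 4 x}}{7}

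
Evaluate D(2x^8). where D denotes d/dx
16 x^{7}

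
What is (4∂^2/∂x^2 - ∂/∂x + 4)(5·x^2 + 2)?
20 x^{2} - 10 x + 48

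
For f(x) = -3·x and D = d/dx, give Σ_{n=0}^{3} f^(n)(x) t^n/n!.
- 3 t - 3 x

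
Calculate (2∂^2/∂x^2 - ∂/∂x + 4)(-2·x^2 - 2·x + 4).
- 8 x^{2} - 4 x + 10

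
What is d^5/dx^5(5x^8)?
33600 x^{3}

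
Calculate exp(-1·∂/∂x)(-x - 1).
- x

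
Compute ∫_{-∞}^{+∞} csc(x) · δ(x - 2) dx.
\csc{\left(2 \right)}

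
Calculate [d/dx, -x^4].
- 4 x^{3}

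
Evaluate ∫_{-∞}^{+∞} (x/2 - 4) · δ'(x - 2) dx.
- \frac{1}{2}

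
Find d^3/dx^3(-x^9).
- 504 x^{6}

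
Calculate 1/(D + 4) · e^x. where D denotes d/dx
\frac{e^{x}}{5}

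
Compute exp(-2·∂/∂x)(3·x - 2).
3 x - 8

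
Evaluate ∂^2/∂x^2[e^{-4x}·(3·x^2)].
6 \left(8 x^{2} - 8 x + 1\right) e^{- 4 x}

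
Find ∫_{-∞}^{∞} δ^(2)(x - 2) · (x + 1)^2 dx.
2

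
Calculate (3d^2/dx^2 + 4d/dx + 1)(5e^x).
40 e^{x}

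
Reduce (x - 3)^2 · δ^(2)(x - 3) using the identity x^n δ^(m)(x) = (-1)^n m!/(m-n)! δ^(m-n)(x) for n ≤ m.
2\delta(x - 3)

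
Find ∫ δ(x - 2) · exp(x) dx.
e^{2}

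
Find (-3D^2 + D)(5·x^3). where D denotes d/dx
15 x \left(x - 6\right)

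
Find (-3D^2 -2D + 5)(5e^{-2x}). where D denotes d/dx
- 15 e^{- 2 x}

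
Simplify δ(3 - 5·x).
\frac{\delta(x - 3/5)}{5}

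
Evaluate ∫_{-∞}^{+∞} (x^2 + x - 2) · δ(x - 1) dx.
0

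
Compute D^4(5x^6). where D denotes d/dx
1800 x^{2}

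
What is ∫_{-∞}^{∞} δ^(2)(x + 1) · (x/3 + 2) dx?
0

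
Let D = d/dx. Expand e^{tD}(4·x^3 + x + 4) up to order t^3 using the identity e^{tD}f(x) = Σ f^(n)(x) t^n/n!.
4 t^{3} + 12 t^{2} x + t \left(12 x^{2} + 1\right) + 4 x^{3} + x + 4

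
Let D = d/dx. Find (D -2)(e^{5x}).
3 e^{5 x}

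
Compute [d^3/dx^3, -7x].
-21\frac{d^{2}}{dx^{2}}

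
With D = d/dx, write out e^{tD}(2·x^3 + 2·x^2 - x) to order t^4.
2 t^{3} + t^{2} \left(6 x + 2\right) + t \left(6 x^{2} + 4 x - 1\right) + 2 x^{3} + 2 x^{2} - x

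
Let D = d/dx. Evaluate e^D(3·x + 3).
3 x + 6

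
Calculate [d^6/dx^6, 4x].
24\frac{d^{5}}{dx^{5}}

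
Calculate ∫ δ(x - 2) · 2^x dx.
4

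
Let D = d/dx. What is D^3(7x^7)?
1470 x^{4}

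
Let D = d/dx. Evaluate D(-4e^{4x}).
- 16 e^{4 x}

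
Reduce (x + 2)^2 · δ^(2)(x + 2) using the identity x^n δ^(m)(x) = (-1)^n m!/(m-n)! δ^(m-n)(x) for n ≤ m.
2\delta(x + 2)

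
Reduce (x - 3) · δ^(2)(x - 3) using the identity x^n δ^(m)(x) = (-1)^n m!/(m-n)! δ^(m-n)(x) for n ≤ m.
-2\delta'(x - 3)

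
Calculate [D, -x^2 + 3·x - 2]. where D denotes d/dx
3 - 2 x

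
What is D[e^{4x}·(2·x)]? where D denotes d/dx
\left(8 x + 2\right) e^{4 x}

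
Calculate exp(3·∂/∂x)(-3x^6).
- 3 x^{6} - 54 x^{5} - 405 x^{4} - 1620 x^{3} - 3645 x^{2} - 4374 x - 2187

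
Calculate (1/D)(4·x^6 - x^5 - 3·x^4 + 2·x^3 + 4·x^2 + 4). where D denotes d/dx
\frac{4 x^{7}}{7} - \frac{x^{6}}{6} - \frac{3 x^{5}}{5} + \frac{x^{4}}{2} + \frac{4 x^{3}}{3} + 4 x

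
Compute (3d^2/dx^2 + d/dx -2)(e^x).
2 e^{x}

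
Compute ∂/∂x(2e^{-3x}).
- 6 e^{- 3 x}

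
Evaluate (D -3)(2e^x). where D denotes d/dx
- 4 e^{x}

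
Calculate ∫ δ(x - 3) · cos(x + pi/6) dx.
\cos{\left(\frac{\pi}{6} + 3 \right)}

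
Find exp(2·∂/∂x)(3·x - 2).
3 x + 4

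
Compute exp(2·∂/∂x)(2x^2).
2 x^{2} + 8 x + 8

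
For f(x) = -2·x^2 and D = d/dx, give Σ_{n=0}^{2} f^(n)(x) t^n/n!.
- 2 t^{2} - 4 t x - 2 x^{2}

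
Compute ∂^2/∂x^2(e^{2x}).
4 e^{2 x}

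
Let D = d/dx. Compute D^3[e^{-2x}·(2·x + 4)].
8 \left(- 2 x - 1\right) e^{- 2 x}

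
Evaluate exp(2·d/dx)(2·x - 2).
2 x + 2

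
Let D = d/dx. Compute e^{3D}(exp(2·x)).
e^{2 x + 6}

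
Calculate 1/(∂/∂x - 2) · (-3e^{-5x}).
\frac{3 e^{- 5 x}}{7}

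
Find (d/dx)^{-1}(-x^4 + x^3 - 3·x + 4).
- \frac{x^{5}}{5} + \frac{x^{4}}{4} - \frac{3 x^{2}}{2} + 4 x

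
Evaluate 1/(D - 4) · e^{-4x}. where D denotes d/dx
- \frac{e^{- 4 x}}{8}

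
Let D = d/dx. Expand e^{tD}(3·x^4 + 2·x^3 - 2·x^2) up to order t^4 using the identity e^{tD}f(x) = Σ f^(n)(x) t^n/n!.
3 t^{4} + t^{3} \left(12 x + 2\right) + t^{2} \left(18 x^{2} + 6 x - 2\right) + 2 t x \left(6 x^{2} + 3 x - 2\right) + 3 x^{4} + 2 x^{3} - 2 x^{2}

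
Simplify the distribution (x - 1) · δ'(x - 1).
-\delta(x - 1)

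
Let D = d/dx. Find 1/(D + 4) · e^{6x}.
\frac{e^{6 x}}{10}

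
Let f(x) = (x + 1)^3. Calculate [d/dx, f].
3 \left(x + 1\right)^{2}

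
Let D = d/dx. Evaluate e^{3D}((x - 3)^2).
x^{2}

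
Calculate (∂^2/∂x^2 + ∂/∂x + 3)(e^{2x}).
9 e^{2 x}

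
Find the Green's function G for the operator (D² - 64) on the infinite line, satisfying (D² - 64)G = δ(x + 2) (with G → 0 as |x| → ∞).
-\frac{e^{-8|x + 2|}}{16}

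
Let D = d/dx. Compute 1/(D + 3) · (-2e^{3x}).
- \frac{e^{3 x}}{3}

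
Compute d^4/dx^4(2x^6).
720 x^{2}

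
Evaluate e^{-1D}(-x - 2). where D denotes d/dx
- x - 1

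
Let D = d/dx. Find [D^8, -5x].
-40D^{7}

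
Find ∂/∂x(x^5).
5 x^{4}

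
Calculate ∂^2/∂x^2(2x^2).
4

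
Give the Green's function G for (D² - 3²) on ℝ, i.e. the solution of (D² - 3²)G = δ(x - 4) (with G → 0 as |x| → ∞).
-\frac{e^{-3|x - 4|}}{6}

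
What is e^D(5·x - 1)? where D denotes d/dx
5 x + 4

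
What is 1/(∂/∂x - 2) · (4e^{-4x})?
- \frac{2 e^{- 4 x}}{3}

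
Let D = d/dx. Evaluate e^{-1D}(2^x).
2^{x - 1}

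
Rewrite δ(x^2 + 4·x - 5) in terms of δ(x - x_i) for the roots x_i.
\frac{\delta(x + 5) + \delta(x - 1)}{6}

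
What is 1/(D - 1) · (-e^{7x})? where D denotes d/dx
- \frac{e^{7 x}}{6}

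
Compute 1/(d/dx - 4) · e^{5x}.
e^{5 x}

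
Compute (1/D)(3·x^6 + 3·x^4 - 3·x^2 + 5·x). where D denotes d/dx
\frac{3 x^{7}}{7} + \frac{3 x^{5}}{5} - x^{3} + \frac{5 x^{2}}{2}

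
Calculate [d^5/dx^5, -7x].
-35\frac{d^{4}}{dx^{4}}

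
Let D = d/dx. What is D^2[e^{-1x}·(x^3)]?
x \left(x^{2} - 6 x + 6\right) e^{- x}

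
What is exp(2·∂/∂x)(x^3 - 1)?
x^{3} + 6 x^{2} + 12 x + 7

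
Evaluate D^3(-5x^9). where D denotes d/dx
- 2520 x^{6}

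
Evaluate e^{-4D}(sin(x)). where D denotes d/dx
\sin{\left(x - 4 \right)}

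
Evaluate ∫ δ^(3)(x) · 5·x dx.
0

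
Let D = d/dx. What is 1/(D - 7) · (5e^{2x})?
- e^{2 x}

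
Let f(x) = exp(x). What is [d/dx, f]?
e^{x}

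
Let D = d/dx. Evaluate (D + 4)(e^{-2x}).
2 e^{- 2 x}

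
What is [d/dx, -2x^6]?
- 12 x^{5}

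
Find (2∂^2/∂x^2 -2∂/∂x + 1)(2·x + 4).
2 x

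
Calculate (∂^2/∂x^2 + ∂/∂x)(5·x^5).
25 x^{3} \left(x + 4\right)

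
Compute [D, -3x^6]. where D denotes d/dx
- 18 x^{5}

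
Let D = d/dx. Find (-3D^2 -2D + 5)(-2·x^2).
- 10 x^{2} + 8 x + 12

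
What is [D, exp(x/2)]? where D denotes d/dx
\frac{e^{\frac{x}{2}}}{2}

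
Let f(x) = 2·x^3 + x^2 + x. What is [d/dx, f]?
6 x^{2} + 2 x + 1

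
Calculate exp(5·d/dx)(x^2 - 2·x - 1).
x^{2} + 8 x + 14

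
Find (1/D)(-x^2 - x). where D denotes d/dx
- \frac{x^{3}}{3} - \frac{x^{2}}{2}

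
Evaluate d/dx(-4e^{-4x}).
16 e^{- 4 x}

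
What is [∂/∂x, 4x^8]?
32 x^{7}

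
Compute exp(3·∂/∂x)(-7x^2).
- 7 x^{2} - 42 x - 63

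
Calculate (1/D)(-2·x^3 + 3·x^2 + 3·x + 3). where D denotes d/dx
- \frac{x^{4}}{2} + x^{3} + \frac{3 x^{2}}{2} + 3 x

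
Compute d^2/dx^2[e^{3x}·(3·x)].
\left(27 x + 18\right) e^{3 x}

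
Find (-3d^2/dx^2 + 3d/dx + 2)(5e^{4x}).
- 170 e^{4 x}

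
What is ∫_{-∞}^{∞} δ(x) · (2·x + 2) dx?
2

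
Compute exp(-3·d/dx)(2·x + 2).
2 x - 4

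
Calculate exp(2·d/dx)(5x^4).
5 x^{4} + 40 x^{3} + 120 x^{2} + 160 x + 80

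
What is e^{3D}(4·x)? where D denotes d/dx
4 x + 12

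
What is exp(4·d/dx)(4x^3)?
4 x^{3} + 48 x^{2} + 192 x + 256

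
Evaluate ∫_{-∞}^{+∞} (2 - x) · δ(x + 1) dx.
3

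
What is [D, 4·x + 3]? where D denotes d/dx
4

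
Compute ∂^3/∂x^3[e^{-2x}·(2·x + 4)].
8 \left(- 2 x - 1\right) e^{- 2 x}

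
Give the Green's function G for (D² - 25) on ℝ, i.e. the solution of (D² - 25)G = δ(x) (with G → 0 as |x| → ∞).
-\frac{e^{-5|x|}}{10}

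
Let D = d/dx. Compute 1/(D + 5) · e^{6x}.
\frac{e^{6 x}}{11}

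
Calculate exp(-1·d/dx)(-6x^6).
- 6 x^{6} + 36 x^{5} - 90 x^{4} + 120 x^{3} - 90 x^{2} + 36 x - 6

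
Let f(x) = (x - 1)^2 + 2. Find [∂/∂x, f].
2 x - 2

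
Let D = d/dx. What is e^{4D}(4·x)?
4 x + 16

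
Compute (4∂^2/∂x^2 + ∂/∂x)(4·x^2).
8 x + 32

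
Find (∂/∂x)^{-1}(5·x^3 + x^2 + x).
\frac{5 x^{4}}{4} + \frac{x^{3}}{3} + \frac{x^{2}}{2}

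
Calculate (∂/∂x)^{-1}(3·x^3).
\frac{3 x^{4}}{4}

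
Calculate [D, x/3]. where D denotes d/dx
\frac{1}{3}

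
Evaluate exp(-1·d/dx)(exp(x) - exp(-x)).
- e^{1 - x} + e^{x - 1}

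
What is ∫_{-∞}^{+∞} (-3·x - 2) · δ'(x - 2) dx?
3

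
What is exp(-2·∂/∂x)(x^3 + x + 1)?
x^{3} - 6 x^{2} + 13 x - 9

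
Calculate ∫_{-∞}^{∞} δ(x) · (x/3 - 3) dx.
-3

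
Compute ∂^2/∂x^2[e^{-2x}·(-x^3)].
2 x \left(- 2 x^{2} + 6 x - 3\right) e^{- 2 x}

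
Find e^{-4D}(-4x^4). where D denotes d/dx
- 4 x^{4} + 64 x^{3} - 384 x^{2} + 1024 x - 1024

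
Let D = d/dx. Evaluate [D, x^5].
5 x^{4}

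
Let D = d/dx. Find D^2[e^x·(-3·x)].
3 \left(- x - 2\right) e^{x}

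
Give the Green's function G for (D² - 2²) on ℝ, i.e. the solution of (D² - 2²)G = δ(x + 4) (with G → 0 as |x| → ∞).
-\frac{e^{-2|x + 4|}}{4}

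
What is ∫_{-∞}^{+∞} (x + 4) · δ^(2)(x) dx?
0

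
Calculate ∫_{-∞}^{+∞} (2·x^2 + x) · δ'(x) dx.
-1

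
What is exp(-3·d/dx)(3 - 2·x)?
9 - 2 x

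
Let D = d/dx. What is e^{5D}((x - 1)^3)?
x^{3} + 12 x^{2} + 48 x + 64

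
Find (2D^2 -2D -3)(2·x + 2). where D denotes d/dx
- 6 x - 10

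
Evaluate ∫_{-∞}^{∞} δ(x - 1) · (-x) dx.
-1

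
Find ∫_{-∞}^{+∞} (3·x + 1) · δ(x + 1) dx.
-2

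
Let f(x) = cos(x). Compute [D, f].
- \sin{\left(x \right)}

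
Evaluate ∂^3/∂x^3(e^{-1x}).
- e^{- x}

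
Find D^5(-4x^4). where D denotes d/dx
0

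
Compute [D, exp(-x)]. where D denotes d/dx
- e^{- x}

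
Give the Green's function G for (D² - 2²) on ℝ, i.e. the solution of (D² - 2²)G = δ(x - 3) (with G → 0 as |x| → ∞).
-\frac{e^{-2|x - 3|}}{4}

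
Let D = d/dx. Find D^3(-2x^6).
- 240 x^{3}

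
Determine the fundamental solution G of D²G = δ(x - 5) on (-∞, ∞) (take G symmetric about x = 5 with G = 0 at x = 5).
\frac{|x - 5|}{2}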